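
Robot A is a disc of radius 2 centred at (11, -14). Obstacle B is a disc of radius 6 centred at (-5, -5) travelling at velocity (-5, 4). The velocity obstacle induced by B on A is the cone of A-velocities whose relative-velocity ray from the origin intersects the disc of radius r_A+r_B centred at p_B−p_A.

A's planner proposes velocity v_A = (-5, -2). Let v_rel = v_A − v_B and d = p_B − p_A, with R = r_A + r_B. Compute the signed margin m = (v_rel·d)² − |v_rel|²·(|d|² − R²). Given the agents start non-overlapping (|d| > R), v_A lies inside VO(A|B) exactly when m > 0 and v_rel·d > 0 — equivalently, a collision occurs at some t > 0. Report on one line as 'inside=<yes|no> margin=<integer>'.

d = (-16, 9),  |d|² = 337;  R = 2+6 = 8,  c = 337−8² = 273
v_rel = (0, -6),  |v_rel|² = 36;  v_rel·d = (0)·(-16) + (-6)·(9) = -54
36·t² + 108·t + 273 = 0  ⇒  m = (-54)² − 36·273 = -6912
m = -6912 < 0,  v_rel·d = -54 < 0  ⇒  outside

inside=no margin=-6912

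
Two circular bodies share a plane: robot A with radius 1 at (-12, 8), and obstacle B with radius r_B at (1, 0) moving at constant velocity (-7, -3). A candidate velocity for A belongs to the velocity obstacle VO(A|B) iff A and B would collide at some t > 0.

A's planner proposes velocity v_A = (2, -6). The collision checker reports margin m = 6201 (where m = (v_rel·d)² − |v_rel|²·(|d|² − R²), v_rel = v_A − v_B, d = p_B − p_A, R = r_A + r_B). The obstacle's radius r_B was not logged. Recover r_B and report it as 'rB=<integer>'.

m = 6201
d = (13, -8);  v_rel = (9, -3),  |v_rel|² = 90
v_rel×d = (9)·(-8) − (-3)·(13) = -33
since m = R²·90 − (-33)²:  R² = (1089 + 6201) / 90 = 81
R = √81 = 9  ⇒  r_B = 9 − 1 = 8

rB=8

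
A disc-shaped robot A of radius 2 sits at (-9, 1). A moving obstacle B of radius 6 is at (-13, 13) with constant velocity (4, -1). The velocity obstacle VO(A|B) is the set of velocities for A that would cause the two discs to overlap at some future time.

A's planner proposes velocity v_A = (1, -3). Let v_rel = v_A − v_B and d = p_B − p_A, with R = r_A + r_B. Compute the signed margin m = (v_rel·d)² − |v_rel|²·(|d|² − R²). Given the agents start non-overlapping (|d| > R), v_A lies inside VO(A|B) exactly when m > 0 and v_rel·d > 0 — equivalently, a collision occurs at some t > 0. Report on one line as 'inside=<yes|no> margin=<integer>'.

d = (-4, 12),  |d|² = 160;  R = 2+6 = 8,  c = 160−8² = 96
v_rel = (-3, -2),  |v_rel|² = 13;  v_rel·d = (-3)·(-4) + (-2)·(12) = -12
13·t² + 24·t + 96 = 0  ⇒  m = (-12)² − 13·96 = -1104
m = -1104 < 0,  v_rel·d = -12 < 0  ⇒  outside

inside=no margin=-1104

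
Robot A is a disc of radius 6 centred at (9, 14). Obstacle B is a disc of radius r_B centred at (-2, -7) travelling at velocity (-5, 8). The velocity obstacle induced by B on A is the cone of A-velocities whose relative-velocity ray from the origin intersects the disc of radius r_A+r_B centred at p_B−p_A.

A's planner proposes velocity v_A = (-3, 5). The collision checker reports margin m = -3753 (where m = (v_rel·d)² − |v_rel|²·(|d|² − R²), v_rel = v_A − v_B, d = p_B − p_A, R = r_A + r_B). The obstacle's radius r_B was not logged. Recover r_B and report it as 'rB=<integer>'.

m = -3753
d = (-11, -21);  v_rel = (2, -3),  |v_rel|² = 13
v_rel×d = (2)·(-21) − (-3)·(-11) = -75
since m = R²·13 − (-75)²:  R² = (5625 + -3753) / 13 = 144
R = √144 = 12  ⇒  r_B = 12 − 6 = 6

rB=6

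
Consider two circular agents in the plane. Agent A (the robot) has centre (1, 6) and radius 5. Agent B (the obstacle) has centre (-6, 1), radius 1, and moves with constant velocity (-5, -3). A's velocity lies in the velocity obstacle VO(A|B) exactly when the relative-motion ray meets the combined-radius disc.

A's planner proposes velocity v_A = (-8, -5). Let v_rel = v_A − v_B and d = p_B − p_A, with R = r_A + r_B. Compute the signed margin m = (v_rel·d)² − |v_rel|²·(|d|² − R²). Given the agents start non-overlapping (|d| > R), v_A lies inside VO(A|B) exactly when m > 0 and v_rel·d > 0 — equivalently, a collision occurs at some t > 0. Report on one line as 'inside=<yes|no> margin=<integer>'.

d = (-7, -5),  |d|² = 74;  R = 5+1 = 6,  c = 74−6² = 38
v_rel = (-3, -2),  |v_rel|² = 13;  v_rel·d = (-3)·(-7) + (-2)·(-5) = 31
13·t² − 62·t + 38 = 0  ⇒  m = 31² − 13·38 = 467
m = 467 > 0,  v_rel·d = 31 > 0  ⇒  inside

inside=yes margin=467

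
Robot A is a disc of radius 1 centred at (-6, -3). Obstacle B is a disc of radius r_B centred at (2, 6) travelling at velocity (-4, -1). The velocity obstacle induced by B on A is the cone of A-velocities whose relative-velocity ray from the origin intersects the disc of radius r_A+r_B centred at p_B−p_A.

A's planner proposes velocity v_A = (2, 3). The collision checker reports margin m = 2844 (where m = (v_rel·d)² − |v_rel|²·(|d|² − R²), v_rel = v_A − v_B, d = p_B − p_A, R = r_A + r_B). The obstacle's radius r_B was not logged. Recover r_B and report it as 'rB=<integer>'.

m = 2844
d = (8, 9);  v_rel = (6, 4),  |v_rel|² = 52
v_rel×d = (6)·(9) − (4)·(8) = 22
since m = R²·52 − 22²:  R² = (484 + 2844) / 52 = 64
R = √64 = 8  ⇒  r_B = 8 − 1 = 7

rB=7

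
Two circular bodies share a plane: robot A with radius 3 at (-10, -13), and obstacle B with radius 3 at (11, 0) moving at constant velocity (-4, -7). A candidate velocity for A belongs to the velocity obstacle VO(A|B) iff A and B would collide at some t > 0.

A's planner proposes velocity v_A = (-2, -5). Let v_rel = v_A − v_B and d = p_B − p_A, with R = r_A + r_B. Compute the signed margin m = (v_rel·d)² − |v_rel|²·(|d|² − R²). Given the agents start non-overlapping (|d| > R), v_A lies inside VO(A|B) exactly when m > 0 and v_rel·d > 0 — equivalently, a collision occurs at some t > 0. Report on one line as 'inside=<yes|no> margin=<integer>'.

d = (21, 13),  |d|² = 610;  R = 3+3 = 6,  c = 610−6² = 574
v_rel = (2, 2),  |v_rel|² = 8;  v_rel·d = (2)·(21) + (2)·(13) = 68
8·t² − 136·t + 574 = 0  ⇒  m = 68² − 8·574 = 32
m = 32 > 0,  v_rel·d = 68 > 0  ⇒  inside

inside=yes margin=32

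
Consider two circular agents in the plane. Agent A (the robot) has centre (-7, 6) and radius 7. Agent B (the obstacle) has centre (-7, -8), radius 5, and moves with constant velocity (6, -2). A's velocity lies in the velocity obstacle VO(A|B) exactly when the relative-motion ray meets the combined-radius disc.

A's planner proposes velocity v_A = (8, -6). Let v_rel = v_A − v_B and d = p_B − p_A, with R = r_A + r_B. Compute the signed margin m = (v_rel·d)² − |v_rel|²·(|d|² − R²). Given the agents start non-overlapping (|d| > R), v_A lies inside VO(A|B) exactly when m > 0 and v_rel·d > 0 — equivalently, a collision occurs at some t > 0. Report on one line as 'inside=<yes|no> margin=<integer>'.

d = (0, -14),  |d|² = 196;  R = 7+5 = 12,  c = 196−12² = 52
v_rel = (2, -4),  |v_rel|² = 20;  v_rel·d = (2)·(0) + (-4)·(-14) = 56
20·t² − 112·t + 52 = 0  ⇒  m = 56² − 20·52 = 2096
m = 2096 > 0,  v_rel·d = 56 > 0  ⇒  inside

inside=yes margin=2096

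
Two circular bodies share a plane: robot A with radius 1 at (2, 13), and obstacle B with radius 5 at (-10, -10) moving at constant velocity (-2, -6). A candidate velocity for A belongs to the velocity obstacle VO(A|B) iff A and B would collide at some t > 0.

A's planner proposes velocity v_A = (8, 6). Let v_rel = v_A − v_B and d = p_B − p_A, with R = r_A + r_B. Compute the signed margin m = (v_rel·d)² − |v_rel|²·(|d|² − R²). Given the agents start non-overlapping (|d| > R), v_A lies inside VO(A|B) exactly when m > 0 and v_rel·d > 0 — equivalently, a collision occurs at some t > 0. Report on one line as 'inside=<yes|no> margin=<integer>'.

d = (-12, -23),  |d|² = 673;  R = 1+5 = 6,  c = 673−6² = 637
v_rel = (10, 12),  |v_rel|² = 244;  v_rel·d = (10)·(-12) + (12)·(-23) = -396
244·t² + 792·t + 637 = 0  ⇒  m = (-396)² − 244·637 = 1388
m = 1388 > 0,  v_rel·d = -396 < 0  ⇒  outside

inside=no margin=1388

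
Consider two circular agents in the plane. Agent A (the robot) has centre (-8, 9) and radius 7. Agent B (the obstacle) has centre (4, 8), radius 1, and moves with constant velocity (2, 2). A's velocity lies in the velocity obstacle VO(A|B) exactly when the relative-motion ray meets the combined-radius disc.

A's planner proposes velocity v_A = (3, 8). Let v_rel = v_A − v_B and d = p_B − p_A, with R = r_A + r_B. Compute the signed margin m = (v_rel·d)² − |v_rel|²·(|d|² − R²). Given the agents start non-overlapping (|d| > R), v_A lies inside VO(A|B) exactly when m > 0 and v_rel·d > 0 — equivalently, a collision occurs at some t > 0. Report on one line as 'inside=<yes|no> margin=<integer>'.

d = (12, -1),  |d|² = 145;  R = 7+1 = 8,  c = 145−8² = 81
v_rel = (1, 6),  |v_rel|² = 37;  v_rel·d = (1)·(12) + (6)·(-1) = 6
37·t² − 12·t + 81 = 0  ⇒  m = 6² − 37·81 = -2961
m = -2961 < 0,  v_rel·d = 6 > 0  ⇒  outside

inside=no margin=-2961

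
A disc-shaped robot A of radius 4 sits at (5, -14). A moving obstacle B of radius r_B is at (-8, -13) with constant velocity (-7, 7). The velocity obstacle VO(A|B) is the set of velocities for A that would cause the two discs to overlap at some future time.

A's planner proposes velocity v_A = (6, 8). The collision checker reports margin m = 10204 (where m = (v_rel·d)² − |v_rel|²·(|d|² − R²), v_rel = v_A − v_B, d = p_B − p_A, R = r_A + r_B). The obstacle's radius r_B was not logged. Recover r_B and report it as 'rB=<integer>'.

m = 10204
d = (-13, 1);  v_rel = (13, 1),  |v_rel|² = 170
v_rel×d = (13)·(1) − (1)·(-13) = 26
since m = R²·170 − 26²:  R² = (676 + 10204) / 170 = 64
R = √64 = 8  ⇒  r_B = 8 − 4 = 4

rB=4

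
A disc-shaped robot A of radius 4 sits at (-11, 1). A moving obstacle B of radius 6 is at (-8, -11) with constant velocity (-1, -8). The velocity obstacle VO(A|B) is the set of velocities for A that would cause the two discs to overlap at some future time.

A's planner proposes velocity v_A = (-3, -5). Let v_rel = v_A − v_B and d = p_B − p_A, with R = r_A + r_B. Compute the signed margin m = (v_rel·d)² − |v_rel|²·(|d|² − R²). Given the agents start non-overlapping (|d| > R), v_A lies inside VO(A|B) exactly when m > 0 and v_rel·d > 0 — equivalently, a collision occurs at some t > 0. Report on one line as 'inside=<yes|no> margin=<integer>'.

d = (3, -12),  |d|² = 153;  R = 4+6 = 10,  c = 153−10² = 53
v_rel = (-2, 3),  |v_rel|² = 13;  v_rel·d = (-2)·(3) + (3)·(-12) = -42
13·t² + 84·t + 53 = 0  ⇒  m = (-42)² − 13·53 = 1075
m = 1075 > 0,  v_rel·d = -42 < 0  ⇒  outside

inside=no margin=1075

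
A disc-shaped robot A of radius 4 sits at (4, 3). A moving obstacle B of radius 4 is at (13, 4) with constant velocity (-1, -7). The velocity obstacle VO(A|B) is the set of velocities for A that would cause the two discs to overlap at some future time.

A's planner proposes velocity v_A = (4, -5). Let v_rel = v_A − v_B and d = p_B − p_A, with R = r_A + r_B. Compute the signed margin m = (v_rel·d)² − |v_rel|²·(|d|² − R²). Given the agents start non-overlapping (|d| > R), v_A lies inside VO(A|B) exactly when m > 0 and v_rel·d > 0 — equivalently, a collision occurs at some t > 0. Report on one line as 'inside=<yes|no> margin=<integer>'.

d = (9, 1),  |d|² = 82;  R = 4+4 = 8,  c = 82−8² = 18
v_rel = (5, 2),  |v_rel|² = 29;  v_rel·d = (5)·(9) + (2)·(1) = 47
29·t² − 94·t + 18 = 0  ⇒  m = 47² − 29·18 = 1687
m = 1687 > 0,  v_rel·d = 47 > 0  ⇒  inside

inside=yes margin=1687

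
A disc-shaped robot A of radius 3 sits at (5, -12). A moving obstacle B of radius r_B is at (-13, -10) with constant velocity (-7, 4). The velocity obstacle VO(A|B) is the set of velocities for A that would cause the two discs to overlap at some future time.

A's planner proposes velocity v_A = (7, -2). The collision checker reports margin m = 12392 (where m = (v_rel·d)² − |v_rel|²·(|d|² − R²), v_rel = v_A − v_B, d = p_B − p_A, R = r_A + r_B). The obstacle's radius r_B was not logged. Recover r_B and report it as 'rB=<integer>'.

m = 12392
d = (-18, 2);  v_rel = (14, -6),  |v_rel|² = 232
v_rel×d = (14)·(2) − (-6)·(-18) = -80
since m = R²·232 − (-80)²:  R² = (6400 + 12392) / 232 = 81
R = √81 = 9  ⇒  r_B = 9 − 3 = 6

rB=6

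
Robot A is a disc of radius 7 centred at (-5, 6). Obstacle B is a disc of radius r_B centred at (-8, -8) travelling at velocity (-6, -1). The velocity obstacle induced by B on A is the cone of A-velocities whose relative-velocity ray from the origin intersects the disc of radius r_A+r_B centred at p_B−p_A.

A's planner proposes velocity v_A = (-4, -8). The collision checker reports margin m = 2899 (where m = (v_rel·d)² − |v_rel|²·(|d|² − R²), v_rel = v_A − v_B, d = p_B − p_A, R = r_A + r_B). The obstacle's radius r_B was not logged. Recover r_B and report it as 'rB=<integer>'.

m = 2899
d = (-3, -14);  v_rel = (2, -7),  |v_rel|² = 53
v_rel×d = (2)·(-14) − (-7)·(-3) = -49
since m = R²·53 − (-49)²:  R² = (2401 + 2899) / 53 = 100
R = √100 = 10  ⇒  r_B = 10 − 7 = 3

rB=3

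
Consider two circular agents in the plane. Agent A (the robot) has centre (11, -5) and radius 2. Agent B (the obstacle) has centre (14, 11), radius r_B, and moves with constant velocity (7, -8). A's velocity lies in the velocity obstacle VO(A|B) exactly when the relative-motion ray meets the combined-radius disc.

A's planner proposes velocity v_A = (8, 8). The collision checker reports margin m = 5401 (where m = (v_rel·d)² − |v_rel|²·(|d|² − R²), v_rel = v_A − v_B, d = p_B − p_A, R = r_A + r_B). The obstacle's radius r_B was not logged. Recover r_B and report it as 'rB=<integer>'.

m = 5401
d = (3, 16);  v_rel = (1, 16),  |v_rel|² = 257
v_rel×d = (1)·(16) − (16)·(3) = -32
since m = R²·257 − (-32)²:  R² = (1024 + 5401) / 257 = 25
R = √25 = 5  ⇒  r_B = 5 − 2 = 3

rB=3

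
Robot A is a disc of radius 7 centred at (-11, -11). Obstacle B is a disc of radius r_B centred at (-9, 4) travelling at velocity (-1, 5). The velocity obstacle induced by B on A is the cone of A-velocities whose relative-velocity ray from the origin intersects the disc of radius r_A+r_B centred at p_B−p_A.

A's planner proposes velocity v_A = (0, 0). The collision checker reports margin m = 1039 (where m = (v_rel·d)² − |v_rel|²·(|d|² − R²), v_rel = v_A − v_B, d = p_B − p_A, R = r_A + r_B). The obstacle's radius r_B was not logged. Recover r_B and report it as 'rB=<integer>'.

m = 1039
d = (2, 15);  v_rel = (1, -5),  |v_rel|² = 26
v_rel×d = (1)·(15) − (-5)·(2) = 25
since m = R²·26 − 25²:  R² = (625 + 1039) / 26 = 64
R = √64 = 8  ⇒  r_B = 8 − 7 = 1

rB=1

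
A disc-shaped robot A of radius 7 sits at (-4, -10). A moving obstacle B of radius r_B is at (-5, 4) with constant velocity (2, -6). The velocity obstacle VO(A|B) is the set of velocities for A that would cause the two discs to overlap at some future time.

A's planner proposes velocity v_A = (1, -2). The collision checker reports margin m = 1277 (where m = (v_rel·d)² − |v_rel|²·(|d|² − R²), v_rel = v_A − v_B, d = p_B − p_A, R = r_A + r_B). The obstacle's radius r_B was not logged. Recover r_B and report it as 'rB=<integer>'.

m = 1277
d = (-1, 14);  v_rel = (-1, 4),  |v_rel|² = 17
v_rel×d = (-1)·(14) − (4)·(-1) = -10
since m = R²·17 − (-10)²:  R² = (100 + 1277) / 17 = 81
R = √81 = 9  ⇒  r_B = 9 − 7 = 2

rB=2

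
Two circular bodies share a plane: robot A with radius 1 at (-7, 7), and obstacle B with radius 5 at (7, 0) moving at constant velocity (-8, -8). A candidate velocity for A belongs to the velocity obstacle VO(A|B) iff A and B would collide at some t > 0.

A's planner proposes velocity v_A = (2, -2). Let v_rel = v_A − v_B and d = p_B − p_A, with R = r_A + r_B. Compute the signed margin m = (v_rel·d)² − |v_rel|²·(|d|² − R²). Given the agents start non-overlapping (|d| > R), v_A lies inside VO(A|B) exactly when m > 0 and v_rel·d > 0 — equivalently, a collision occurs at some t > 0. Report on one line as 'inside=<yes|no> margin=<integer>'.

d = (14, -7),  |d|² = 245;  R = 1+5 = 6,  c = 245−6² = 209
v_rel = (10, 6),  |v_rel|² = 136;  v_rel·d = (10)·(14) + (6)·(-7) = 98
136·t² − 196·t + 209 = 0  ⇒  m = 98² − 136·209 = -18820
m = -18820 < 0,  v_rel·d = 98 > 0  ⇒  outside

inside=no margin=-18820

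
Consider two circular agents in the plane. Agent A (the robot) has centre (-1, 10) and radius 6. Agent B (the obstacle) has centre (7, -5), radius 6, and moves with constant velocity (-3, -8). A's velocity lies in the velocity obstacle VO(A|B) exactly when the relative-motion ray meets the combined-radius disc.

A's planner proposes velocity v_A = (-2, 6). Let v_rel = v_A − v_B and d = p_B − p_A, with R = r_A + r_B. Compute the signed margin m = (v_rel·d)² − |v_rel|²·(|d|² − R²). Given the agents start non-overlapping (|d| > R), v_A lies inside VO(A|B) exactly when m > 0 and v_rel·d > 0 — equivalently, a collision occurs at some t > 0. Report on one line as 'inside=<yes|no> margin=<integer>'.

d = (8, -15),  |d|² = 289;  R = 6+6 = 12,  c = 289−12² = 145
v_rel = (1, 14),  |v_rel|² = 197;  v_rel·d = (1)·(8) + (14)·(-15) = -202
197·t² + 404·t + 145 = 0  ⇒  m = (-202)² − 197·145 = 12239
m = 12239 > 0,  v_rel·d = -202 < 0  ⇒  outside

inside=no margin=12239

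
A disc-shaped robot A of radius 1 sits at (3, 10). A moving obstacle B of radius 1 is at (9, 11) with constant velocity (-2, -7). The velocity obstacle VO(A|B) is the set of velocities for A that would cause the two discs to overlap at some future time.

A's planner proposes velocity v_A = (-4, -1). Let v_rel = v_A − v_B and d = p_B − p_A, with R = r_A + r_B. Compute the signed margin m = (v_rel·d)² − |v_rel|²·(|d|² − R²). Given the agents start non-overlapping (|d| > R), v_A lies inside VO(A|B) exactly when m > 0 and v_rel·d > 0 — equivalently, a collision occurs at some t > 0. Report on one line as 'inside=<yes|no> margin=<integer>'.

d = (6, 1),  |d|² = 37;  R = 1+1 = 2,  c = 37−2² = 33
v_rel = (-2, 6),  |v_rel|² = 40;  v_rel·d = (-2)·(6) + (6)·(1) = -6
40·t² + 12·t + 33 = 0  ⇒  m = (-6)² − 40·33 = -1284
m = -1284 < 0,  v_rel·d = -6 < 0  ⇒  outside

inside=no margin=-1284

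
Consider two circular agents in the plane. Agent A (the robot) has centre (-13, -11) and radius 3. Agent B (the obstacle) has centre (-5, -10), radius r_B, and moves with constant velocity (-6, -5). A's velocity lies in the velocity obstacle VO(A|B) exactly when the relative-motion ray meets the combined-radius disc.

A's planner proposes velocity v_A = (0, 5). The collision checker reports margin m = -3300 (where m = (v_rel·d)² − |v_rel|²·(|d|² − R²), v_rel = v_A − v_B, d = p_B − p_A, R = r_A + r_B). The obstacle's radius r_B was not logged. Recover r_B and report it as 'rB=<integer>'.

m = -3300
d = (8, 1);  v_rel = (6, 10),  |v_rel|² = 136
v_rel×d = (6)·(1) − (10)·(8) = -74
since m = R²·136 − (-74)²:  R² = (5476 + -3300) / 136 = 16
R = √16 = 4  ⇒  r_B = 4 − 3 = 1

rB=1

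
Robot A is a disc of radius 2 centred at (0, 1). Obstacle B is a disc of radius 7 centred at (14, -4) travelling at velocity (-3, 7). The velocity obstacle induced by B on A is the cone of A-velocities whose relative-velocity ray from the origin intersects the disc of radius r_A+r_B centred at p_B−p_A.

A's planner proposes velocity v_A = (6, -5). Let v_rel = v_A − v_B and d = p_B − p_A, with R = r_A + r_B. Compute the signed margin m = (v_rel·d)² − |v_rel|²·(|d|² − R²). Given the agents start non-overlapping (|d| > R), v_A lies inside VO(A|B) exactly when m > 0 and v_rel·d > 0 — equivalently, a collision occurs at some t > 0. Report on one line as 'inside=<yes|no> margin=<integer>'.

d = (14, -5),  |d|² = 221;  R = 2+7 = 9,  c = 221−9² = 140
v_rel = (9, -12),  |v_rel|² = 225;  v_rel·d = (9)·(14) + (-12)·(-5) = 186
225·t² − 372·t + 140 = 0  ⇒  m = 186² − 225·140 = 3096
m = 3096 > 0,  v_rel·d = 186 > 0  ⇒  inside

inside=yes margin=3096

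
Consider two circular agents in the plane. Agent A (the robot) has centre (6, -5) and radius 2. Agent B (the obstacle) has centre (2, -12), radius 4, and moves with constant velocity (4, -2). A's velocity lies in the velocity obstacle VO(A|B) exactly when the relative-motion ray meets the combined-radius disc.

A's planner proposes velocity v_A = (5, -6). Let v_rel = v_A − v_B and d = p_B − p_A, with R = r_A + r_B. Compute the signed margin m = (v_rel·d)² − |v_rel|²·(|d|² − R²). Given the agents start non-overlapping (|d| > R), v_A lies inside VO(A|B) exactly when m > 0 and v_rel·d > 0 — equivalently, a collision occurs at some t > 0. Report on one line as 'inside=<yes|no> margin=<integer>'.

d = (-4, -7),  |d|² = 65;  R = 2+4 = 6,  c = 65−6² = 29
v_rel = (1, -4),  |v_rel|² = 17;  v_rel·d = (1)·(-4) + (-4)·(-7) = 24
17·t² − 48·t + 29 = 0  ⇒  m = 24² − 17·29 = 83
m = 83 > 0,  v_rel·d = 24 > 0  ⇒  inside

inside=yes margin=83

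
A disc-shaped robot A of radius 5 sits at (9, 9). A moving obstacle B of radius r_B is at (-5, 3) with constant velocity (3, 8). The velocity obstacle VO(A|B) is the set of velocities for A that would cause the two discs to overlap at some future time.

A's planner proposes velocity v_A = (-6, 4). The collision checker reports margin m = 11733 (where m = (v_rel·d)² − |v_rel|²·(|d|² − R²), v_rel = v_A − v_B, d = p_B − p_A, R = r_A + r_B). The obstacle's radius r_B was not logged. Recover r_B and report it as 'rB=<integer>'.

m = 11733
d = (-14, -6);  v_rel = (-9, -4),  |v_rel|² = 97
v_rel×d = (-9)·(-6) − (-4)·(-14) = -2
since m = R²·97 − (-2)²:  R² = (4 + 11733) / 97 = 121
R = √121 = 11  ⇒  r_B = 11 − 5 = 6

rB=6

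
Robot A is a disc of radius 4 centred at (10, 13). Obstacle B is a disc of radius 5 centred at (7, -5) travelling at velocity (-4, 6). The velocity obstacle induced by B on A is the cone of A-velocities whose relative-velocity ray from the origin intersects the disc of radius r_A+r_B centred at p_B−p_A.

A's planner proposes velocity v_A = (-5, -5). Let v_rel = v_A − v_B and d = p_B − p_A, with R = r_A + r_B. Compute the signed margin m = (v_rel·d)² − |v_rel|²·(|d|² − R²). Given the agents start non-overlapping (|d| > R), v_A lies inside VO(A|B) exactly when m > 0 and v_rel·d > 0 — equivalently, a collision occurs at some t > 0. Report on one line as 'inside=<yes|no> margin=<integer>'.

d = (-3, -18),  |d|² = 333;  R = 4+5 = 9,  c = 333−9² = 252
v_rel = (-1, -11),  |v_rel|² = 122;  v_rel·d = (-1)·(-3) + (-11)·(-18) = 201
122·t² − 402·t + 252 = 0  ⇒  m = 201² − 122·252 = 9657
m = 9657 > 0,  v_rel·d = 201 > 0  ⇒  inside

inside=yes margin=9657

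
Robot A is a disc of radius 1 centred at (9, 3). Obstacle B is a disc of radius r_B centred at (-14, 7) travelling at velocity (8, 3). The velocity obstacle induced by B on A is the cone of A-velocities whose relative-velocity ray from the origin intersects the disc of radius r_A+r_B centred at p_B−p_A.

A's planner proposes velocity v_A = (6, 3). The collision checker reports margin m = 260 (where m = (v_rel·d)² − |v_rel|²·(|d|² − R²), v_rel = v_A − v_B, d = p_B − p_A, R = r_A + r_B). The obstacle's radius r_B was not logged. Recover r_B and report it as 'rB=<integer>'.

m = 260
d = (-23, 4);  v_rel = (-2, 0),  |v_rel|² = 4
v_rel×d = (-2)·(4) − (0)·(-23) = -8
since m = R²·4 − (-8)²:  R² = (64 + 260) / 4 = 81
R = √81 = 9  ⇒  r_B = 9 − 1 = 8

rB=8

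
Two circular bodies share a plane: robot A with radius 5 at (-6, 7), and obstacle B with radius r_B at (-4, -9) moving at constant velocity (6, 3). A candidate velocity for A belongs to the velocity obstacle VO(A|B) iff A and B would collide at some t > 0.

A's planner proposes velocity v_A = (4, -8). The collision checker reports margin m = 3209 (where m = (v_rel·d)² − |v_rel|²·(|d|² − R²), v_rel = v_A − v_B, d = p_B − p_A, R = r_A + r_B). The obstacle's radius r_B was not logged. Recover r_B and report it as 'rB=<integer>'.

m = 3209
d = (2, -16);  v_rel = (-2, -11),  |v_rel|² = 125
v_rel×d = (-2)·(-16) − (-11)·(2) = 54
since m = R²·125 − 54²:  R² = (2916 + 3209) / 125 = 49
R = √49 = 7  ⇒  r_B = 7 − 5 = 2

rB=2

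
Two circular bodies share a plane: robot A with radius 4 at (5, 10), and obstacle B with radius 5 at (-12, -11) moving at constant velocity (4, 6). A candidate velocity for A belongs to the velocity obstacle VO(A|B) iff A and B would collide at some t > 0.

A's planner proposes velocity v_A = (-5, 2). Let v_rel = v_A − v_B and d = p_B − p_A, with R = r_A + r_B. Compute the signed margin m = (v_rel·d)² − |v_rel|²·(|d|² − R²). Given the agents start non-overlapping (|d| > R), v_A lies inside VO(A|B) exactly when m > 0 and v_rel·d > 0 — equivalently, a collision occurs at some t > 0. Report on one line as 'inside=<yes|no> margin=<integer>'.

d = (-17, -21),  |d|² = 730;  R = 4+5 = 9,  c = 730−9² = 649
v_rel = (-9, -4),  |v_rel|² = 97;  v_rel·d = (-9)·(-17) + (-4)·(-21) = 237
97·t² − 474·t + 649 = 0  ⇒  m = 237² − 97·649 = -6784
m = -6784 < 0,  v_rel·d = 237 > 0  ⇒  outside

inside=no margin=-6784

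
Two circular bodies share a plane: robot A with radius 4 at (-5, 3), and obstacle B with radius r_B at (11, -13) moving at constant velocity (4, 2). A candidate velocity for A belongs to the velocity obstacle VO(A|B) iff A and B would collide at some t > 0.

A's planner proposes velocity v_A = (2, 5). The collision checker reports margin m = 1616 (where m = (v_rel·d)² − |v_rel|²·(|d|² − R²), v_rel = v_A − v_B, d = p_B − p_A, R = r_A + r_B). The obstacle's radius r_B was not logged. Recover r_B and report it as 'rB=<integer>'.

m = 1616
d = (16, -16);  v_rel = (-2, 3),  |v_rel|² = 13
v_rel×d = (-2)·(-16) − (3)·(16) = -16
since m = R²·13 − (-16)²:  R² = (256 + 1616) / 13 = 144
R = √144 = 12  ⇒  r_B = 12 − 4 = 8

rB=8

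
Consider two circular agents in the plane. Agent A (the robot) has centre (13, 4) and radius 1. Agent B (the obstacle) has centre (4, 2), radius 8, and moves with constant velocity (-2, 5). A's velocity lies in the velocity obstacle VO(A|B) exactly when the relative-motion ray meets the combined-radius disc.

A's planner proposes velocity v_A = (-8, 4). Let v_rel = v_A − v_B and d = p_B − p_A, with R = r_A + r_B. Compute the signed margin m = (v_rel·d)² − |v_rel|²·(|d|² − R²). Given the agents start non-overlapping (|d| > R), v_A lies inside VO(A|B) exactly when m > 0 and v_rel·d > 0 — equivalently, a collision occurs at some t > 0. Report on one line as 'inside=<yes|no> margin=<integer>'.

d = (-9, -2),  |d|² = 85;  R = 1+8 = 9,  c = 85−9² = 4
v_rel = (-6, -1),  |v_rel|² = 37;  v_rel·d = (-6)·(-9) + (-1)·(-2) = 56
37·t² − 112·t + 4 = 0  ⇒  m = 56² − 37·4 = 2988
m = 2988 > 0,  v_rel·d = 56 > 0  ⇒  inside

inside=yes margin=2988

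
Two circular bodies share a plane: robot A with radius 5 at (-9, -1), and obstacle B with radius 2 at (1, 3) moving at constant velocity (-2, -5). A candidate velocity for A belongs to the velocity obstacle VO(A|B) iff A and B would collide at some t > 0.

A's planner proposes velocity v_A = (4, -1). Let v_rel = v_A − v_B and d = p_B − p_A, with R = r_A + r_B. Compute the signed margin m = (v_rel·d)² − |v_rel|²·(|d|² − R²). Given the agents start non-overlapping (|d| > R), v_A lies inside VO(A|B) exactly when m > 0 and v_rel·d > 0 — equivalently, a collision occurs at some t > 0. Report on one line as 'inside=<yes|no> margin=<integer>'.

d = (10, 4),  |d|² = 116;  R = 5+2 = 7,  c = 116−7² = 67
v_rel = (6, 4),  |v_rel|² = 52;  v_rel·d = (6)·(10) + (4)·(4) = 76
52·t² − 152·t + 67 = 0  ⇒  m = 76² − 52·67 = 2292
m = 2292 > 0,  v_rel·d = 76 > 0  ⇒  inside

inside=yes margin=2292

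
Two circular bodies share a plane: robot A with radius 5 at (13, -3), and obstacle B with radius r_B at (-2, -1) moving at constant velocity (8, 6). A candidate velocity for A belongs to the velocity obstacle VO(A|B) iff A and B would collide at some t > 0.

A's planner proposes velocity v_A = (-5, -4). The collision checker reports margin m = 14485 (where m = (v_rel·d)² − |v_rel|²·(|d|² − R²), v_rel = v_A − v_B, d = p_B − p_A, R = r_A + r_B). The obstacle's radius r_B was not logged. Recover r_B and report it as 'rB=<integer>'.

m = 14485
d = (-15, 2);  v_rel = (-13, -10),  |v_rel|² = 269
v_rel×d = (-13)·(2) − (-10)·(-15) = -176
since m = R²·269 − (-176)²:  R² = (30976 + 14485) / 269 = 169
R = √169 = 13  ⇒  r_B = 13 − 5 = 8

rB=8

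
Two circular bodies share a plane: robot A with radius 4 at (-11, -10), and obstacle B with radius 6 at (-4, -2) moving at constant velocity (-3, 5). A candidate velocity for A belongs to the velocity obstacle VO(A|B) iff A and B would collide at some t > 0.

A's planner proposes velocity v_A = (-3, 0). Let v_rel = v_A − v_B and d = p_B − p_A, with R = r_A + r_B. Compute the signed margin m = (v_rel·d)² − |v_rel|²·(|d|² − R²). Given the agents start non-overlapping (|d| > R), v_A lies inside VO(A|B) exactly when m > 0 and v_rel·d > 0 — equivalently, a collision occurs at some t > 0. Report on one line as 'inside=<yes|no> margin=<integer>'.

d = (7, 8),  |d|² = 113;  R = 4+6 = 10,  c = 113−10² = 13
v_rel = (0, -5),  |v_rel|² = 25;  v_rel·d = (0)·(7) + (-5)·(8) = -40
25·t² + 80·t + 13 = 0  ⇒  m = (-40)² − 25·13 = 1275
m = 1275 > 0,  v_rel·d = -40 < 0  ⇒  outside

inside=no margin=1275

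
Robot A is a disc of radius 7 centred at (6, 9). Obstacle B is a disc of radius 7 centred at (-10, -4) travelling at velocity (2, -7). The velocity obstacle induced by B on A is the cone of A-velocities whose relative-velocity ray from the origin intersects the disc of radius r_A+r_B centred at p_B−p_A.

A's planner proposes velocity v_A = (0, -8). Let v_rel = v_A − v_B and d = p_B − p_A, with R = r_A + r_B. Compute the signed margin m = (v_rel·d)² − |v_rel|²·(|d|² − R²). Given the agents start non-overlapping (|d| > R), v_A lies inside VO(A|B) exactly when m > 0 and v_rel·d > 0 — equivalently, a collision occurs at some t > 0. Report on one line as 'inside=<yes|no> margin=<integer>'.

d = (-16, -13),  |d|² = 425;  R = 7+7 = 14,  c = 425−14² = 229
v_rel = (-2, -1),  |v_rel|² = 5;  v_rel·d = (-2)·(-16) + (-1)·(-13) = 45
5·t² − 90·t + 229 = 0  ⇒  m = 45² − 5·229 = 880
m = 880 > 0,  v_rel·d = 45 > 0  ⇒  inside

inside=yes margin=880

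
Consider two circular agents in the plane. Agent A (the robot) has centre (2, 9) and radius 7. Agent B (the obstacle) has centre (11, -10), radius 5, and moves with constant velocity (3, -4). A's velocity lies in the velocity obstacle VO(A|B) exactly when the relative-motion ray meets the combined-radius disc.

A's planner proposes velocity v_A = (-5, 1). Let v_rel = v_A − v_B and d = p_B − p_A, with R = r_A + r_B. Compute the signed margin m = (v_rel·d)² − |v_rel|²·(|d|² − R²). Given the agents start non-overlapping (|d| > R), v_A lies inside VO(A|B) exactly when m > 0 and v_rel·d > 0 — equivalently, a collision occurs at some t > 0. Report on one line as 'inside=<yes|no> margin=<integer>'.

d = (9, -19),  |d|² = 442;  R = 7+5 = 12,  c = 442−12² = 298
v_rel = (-8, 5),  |v_rel|² = 89;  v_rel·d = (-8)·(9) + (5)·(-19) = -167
89·t² + 334·t + 298 = 0  ⇒  m = (-167)² − 89·298 = 1367
m = 1367 > 0,  v_rel·d = -167 < 0  ⇒  outside

inside=no margin=1367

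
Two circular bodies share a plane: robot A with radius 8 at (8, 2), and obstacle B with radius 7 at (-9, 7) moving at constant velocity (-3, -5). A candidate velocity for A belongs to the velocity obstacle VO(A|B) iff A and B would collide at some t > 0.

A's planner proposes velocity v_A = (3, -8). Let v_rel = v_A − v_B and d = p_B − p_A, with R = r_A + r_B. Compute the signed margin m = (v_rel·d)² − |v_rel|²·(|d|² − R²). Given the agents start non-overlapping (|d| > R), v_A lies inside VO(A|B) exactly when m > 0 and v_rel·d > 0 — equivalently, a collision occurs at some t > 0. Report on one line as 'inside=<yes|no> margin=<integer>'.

d = (-17, 5),  |d|² = 314;  R = 8+7 = 15,  c = 314−15² = 89
v_rel = (6, -3),  |v_rel|² = 45;  v_rel·d = (6)·(-17) + (-3)·(5) = -117
45·t² + 234·t + 89 = 0  ⇒  m = (-117)² − 45·89 = 9684
m = 9684 > 0,  v_rel·d = -117 < 0  ⇒  outside

inside=no margin=9684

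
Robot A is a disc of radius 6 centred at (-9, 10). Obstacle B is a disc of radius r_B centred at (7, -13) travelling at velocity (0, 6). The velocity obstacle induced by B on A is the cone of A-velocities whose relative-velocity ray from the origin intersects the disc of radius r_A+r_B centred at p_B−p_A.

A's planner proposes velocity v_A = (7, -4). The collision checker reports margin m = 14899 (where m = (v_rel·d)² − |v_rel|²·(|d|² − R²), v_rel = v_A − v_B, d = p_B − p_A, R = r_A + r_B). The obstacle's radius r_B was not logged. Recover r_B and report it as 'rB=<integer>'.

m = 14899
d = (16, -23);  v_rel = (7, -10),  |v_rel|² = 149
v_rel×d = (7)·(-23) − (-10)·(16) = -1
since m = R²·149 − (-1)²:  R² = (1 + 14899) / 149 = 100
R = √100 = 10  ⇒  r_B = 10 − 6 = 4

rB=4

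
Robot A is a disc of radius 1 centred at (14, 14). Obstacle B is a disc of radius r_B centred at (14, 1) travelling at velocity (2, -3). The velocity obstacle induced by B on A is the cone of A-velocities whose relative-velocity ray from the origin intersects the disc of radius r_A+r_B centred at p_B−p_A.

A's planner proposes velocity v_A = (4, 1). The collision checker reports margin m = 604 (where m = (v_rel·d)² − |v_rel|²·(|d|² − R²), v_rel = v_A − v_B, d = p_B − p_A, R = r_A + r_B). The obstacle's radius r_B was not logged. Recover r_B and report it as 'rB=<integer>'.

m = 604
d = (0, -13);  v_rel = (2, 4),  |v_rel|² = 20
v_rel×d = (2)·(-13) − (4)·(0) = -26
since m = R²·20 − (-26)²:  R² = (676 + 604) / 20 = 64
R = √64 = 8  ⇒  r_B = 8 − 1 = 7

rB=7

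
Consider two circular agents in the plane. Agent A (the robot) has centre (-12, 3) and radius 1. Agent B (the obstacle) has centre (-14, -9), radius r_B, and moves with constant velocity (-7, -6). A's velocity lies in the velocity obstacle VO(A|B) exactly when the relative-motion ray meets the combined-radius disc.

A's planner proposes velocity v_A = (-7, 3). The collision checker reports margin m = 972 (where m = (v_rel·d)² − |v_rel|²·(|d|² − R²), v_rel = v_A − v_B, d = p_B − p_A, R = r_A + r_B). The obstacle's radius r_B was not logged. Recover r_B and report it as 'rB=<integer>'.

m = 972
d = (-2, -12);  v_rel = (0, 9),  |v_rel|² = 81
v_rel×d = (0)·(-12) − (9)·(-2) = 18
since m = R²·81 − 18²:  R² = (324 + 972) / 81 = 16
R = √16 = 4  ⇒  r_B = 4 − 1 = 3

rB=3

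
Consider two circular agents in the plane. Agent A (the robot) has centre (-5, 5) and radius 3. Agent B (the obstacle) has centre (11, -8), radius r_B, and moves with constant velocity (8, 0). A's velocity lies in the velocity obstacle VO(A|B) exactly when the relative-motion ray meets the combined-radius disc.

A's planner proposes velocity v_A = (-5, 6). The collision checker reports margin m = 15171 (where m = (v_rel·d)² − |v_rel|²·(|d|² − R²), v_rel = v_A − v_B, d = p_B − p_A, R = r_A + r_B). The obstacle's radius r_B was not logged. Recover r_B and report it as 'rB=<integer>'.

m = 15171
d = (16, -13);  v_rel = (-13, 6),  |v_rel|² = 205
v_rel×d = (-13)·(-13) − (6)·(16) = 73
since m = R²·205 − 73²:  R² = (5329 + 15171) / 205 = 100
R = √100 = 10  ⇒  r_B = 10 − 3 = 7

rB=7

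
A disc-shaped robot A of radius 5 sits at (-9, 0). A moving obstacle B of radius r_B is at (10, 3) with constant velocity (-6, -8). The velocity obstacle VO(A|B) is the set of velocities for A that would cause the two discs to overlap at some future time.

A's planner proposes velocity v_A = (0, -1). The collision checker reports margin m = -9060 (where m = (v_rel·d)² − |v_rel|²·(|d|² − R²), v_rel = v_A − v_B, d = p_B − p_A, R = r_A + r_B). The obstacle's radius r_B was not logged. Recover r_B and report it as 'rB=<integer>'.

m = -9060
d = (19, 3);  v_rel = (6, 7),  |v_rel|² = 85
v_rel×d = (6)·(3) − (7)·(19) = -115
since m = R²·85 − (-115)²:  R² = (13225 + -9060) / 85 = 49
R = √49 = 7  ⇒  r_B = 7 − 5 = 2

rB=2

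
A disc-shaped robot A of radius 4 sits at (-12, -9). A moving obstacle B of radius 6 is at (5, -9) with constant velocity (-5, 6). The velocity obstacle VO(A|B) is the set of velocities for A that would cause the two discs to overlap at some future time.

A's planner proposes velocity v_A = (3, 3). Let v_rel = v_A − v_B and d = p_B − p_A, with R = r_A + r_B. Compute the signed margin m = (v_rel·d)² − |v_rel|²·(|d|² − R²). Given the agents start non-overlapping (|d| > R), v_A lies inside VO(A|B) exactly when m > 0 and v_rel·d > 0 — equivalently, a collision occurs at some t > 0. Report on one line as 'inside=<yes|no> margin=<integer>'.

d = (17, 0),  |d|² = 289;  R = 4+6 = 10,  c = 289−10² = 189
v_rel = (8, -3),  |v_rel|² = 73;  v_rel·d = (8)·(17) + (-3)·(0) = 136
73·t² − 272·t + 189 = 0  ⇒  m = 136² − 73·189 = 4699
m = 4699 > 0,  v_rel·d = 136 > 0  ⇒  inside

inside=yes margin=4699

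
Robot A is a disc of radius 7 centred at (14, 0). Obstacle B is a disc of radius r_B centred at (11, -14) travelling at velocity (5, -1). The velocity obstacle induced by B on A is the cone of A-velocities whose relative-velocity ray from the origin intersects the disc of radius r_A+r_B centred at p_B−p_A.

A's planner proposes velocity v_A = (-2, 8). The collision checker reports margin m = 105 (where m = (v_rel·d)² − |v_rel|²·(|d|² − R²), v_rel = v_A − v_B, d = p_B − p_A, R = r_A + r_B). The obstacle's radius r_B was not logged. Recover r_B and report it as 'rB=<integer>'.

m = 105
d = (-3, -14);  v_rel = (-7, 9),  |v_rel|² = 130
v_rel×d = (-7)·(-14) − (9)·(-3) = 125
since m = R²·130 − 125²:  R² = (15625 + 105) / 130 = 121
R = √121 = 11  ⇒  r_B = 11 − 7 = 4

rB=4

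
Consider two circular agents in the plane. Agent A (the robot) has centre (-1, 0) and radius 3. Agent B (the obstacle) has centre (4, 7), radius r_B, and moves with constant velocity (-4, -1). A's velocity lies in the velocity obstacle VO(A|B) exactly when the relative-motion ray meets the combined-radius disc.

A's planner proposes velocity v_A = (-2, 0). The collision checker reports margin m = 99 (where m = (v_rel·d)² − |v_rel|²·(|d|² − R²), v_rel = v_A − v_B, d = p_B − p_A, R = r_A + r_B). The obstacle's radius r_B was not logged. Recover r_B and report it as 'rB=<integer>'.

m = 99
d = (5, 7);  v_rel = (2, 1),  |v_rel|² = 5
v_rel×d = (2)·(7) − (1)·(5) = 9
since m = R²·5 − 9²:  R² = (81 + 99) / 5 = 36
R = √36 = 6  ⇒  r_B = 6 − 3 = 3

rB=3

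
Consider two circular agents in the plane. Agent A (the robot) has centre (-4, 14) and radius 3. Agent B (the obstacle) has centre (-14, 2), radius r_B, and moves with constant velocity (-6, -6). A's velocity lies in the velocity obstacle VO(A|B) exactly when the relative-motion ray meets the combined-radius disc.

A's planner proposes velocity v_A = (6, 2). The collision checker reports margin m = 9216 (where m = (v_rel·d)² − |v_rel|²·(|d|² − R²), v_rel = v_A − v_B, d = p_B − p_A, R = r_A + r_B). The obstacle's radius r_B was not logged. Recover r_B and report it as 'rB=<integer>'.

m = 9216
d = (-10, -12);  v_rel = (12, 8),  |v_rel|² = 208
v_rel×d = (12)·(-12) − (8)·(-10) = -64
since m = R²·208 − (-64)²:  R² = (4096 + 9216) / 208 = 64
R = √64 = 8  ⇒  r_B = 8 − 3 = 5

rB=5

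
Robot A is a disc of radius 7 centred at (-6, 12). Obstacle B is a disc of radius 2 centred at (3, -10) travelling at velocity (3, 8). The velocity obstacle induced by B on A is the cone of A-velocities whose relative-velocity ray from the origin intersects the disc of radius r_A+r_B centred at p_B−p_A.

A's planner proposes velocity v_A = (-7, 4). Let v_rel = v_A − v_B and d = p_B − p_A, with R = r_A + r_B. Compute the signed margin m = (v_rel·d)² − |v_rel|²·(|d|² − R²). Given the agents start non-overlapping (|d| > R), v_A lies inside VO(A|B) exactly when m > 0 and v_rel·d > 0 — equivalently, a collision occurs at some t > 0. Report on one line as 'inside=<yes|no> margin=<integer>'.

d = (9, -22),  |d|² = 565;  R = 7+2 = 9,  c = 565−9² = 484
v_rel = (-10, -4),  |v_rel|² = 116;  v_rel·d = (-10)·(9) + (-4)·(-22) = -2
116·t² + 4·t + 484 = 0  ⇒  m = (-2)² − 116·484 = -56140
m = -56140 < 0,  v_rel·d = -2 < 0  ⇒  outside

inside=no margin=-56140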